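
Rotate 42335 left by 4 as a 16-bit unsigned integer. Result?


Rotate 0b1010010101011111 left by 4 (16-bit) = 0b101010111111010 = 22010

22010


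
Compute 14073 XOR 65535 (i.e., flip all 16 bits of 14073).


14073 ^ 65535 = 51462

51462


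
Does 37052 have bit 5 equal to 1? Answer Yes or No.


0b1001000010111100, bit 5 = 1. Yes

Yes


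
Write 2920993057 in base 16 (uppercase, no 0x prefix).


2920993057 = AE1AD121 hex

AE1AD121


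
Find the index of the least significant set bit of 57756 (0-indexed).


0b1110000110011100. Lowest set bit at position 2

2


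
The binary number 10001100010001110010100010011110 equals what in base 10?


10001100010001110010100010011110 in decimal = 2353473694

2353473694


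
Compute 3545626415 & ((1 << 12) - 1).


3545626415 & 4095 = 1839

1839


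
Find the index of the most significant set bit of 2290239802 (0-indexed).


0b10001000100000100100100100111010. Highest set bit at position 31

31


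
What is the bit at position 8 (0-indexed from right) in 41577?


0b1010001001101001, position 8 = 0

0


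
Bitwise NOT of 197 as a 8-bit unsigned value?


~0b11000101 = 0b111010 = 58 (8-bit unsigned)

58


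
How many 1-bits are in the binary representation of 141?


0b10001101 has 4 set bits

4


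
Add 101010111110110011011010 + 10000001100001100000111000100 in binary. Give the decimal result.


101010111110110011011010 + 10000001100001100000111000100 = 10000110111001010111010011110 = 282898078

282898078


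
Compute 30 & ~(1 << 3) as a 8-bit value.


30 & ~(1 << 3) = 22

22


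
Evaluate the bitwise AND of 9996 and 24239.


0b10011100001100 & 0b101111010101111 = 0b11000001100 = 1548

1548


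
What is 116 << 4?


0b1110100 << 4 = 0b11101000000 = 1856

1856


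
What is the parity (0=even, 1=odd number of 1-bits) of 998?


0b1111100110 has 7 ones => parity 1

1


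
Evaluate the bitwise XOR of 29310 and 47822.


0b111001001111110 ^ 0b1011101011001110 = 0b1100100010110000 = 51376

51376


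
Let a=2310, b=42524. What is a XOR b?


2310 ^ 42524 = 44826

44826


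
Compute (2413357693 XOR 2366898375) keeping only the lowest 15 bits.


Step 1: 2413357693 ^ 2366898375 = 46983866
Step 2: 46983866 & 32767 = 27322

27322


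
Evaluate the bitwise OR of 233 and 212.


0b11101001 | 0b11010100 = 0b11111101 = 253

253


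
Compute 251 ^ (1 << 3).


251 ^ (1 << 3) = 251 ^ 8 = 243

243


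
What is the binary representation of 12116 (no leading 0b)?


12116 = 10111101010100 in binary

10111101010100


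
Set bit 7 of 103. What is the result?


103 | (1 << 7) = 103 | 128 = 231

231


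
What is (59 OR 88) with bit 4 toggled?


Step 1: 59 | 88 = 123
Step 2: 123 ^ (1 << 4) = 123 ^ 16 = 107

107


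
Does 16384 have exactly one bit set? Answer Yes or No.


0b100000000000000. Only one bit set => Yes

Yes


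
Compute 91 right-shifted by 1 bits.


0b1011011 >> 1 = 0b101101 = 45

45


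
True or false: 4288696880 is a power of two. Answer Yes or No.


0b11111111101000000101001000110000. Multiple bits set => No

No


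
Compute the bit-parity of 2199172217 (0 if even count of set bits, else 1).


0b10000011000101001011010001111001 has 14 ones => parity 0

0


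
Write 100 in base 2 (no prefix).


100 = 1100100 in binary

1100100


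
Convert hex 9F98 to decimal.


9F98 hex = 40856 decimal

40856


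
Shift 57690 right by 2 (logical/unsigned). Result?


0b1110000101011010 >> 2 = 0b11100001010110 = 14422

14422


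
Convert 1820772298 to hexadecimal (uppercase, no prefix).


1820772298 = 6C86C7CA hex

6C86C7CA


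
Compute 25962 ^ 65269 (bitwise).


0b110010101101010 ^ 0b1111111011110101 = 0b1001101110011111 = 39839

39839


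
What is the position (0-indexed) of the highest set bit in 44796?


0b1010111011111100. Highest set bit at position 15

15


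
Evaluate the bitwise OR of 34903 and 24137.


0b1000100001010111 | 0b101111001001001 = 0b1101111001011111 = 56927

56927


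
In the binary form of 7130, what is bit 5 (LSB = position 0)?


0b1101111011010, position 5 = 0

0


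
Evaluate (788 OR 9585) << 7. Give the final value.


Step 1: 788 | 9585 = 10101
Step 2: 10101 << 7 = 1292928

1292928


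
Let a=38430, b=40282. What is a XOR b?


38430 ^ 40282 = 2884

2884


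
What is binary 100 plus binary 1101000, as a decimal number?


100 + 1101000 = 1101100 = 108

108


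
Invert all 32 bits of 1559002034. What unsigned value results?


1559002034 ^ 4294967295 = 2735965261

2735965261


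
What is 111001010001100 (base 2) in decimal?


111001010001100 in decimal = 29324

29324


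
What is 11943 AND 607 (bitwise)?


0b10111010100111 & 0b1001011111 = 0b1000000111 = 519

519


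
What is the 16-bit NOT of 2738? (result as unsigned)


~0b101010110010 = 0b1111010101001101 = 62797 (16-bit unsigned)

62797


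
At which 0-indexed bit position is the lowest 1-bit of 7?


0b111. Lowest set bit at position 0

0


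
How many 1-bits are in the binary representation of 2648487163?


0b10011101110111001011010011111011 has 21 set bits

21


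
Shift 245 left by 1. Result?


0b11110101 << 1 = 0b111101010 = 490

490


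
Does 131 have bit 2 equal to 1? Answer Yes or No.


0b10000011, bit 2 = 0. No

No


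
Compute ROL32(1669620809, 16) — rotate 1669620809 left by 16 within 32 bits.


Rotate 0b1100011100001000110010001001001 left by 16 (32-bit) = 0b1100100010010010110001110000100 = 1682531204

1682531204


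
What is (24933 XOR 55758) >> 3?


Step 1: 24933 ^ 55758 = 47275
Step 2: 47275 >> 3 = 5909

5909


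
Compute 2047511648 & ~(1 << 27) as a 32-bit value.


2047511648 & ~(1 << 27) = 1913293920

1913293920


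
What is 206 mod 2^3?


206 & 7 = 6

6


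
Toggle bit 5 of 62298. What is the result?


62298 ^ (1 << 5) = 62298 ^ 32 = 62330

62330


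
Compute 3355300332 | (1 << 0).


3355300332 | (1 << 0) = 3355300332 | 1 = 3355300333

3355300333


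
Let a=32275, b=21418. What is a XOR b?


32275 ^ 21418 = 11705

11705


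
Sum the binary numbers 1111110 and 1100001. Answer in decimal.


1111110 + 1100001 = 11011111 = 223

223


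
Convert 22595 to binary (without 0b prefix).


22595 = 101100001000011 in binary

101100001000011


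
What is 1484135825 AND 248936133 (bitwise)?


0b1011000011101100001110110010001 & 0b1110110101100111011011000101 = 0b1000010101100001010010000001 = 139859073

139859073


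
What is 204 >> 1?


0b11001100 >> 1 = 0b1100110 = 102

102


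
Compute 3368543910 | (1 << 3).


3368543910 | (1 << 3) = 3368543910 | 8 = 3368543918

3368543918


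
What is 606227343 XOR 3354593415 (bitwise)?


0b100100001000100100101110001111 ^ 0b11000111111100110000100010000111 = 0b11100011110100010100001100001000 = 3822142216

3822142216


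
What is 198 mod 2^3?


198 & 7 = 6

6


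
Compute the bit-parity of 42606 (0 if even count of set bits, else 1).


0b1010011001101110 has 9 ones => parity 1

1


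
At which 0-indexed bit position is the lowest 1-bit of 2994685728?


0b10110010011111110100011100100000. Lowest set bit at position 5

5


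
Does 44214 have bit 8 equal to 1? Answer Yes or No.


0b1010110010110110, bit 8 = 0. No

No


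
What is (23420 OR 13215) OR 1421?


Step 1: 23420 | 13215 = 31743
Step 2: 31743 | 1421 = 32767

32767


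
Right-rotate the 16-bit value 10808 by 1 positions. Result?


Rotate 0b10101000111000 right by 1 (16-bit) = 0b1010100011100 = 5404

5404


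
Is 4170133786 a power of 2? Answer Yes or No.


0b11111000100011110011000100011010. Multiple bits set => No

No


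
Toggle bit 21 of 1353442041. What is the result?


1353442041 ^ (1 << 21) = 1353442041 ^ 2097152 = 1351344889

1351344889


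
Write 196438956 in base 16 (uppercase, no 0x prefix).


196438956 = BB56BAC hex

BB56BAC


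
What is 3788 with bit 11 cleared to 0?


3788 & ~(1 << 11) = 1740

1740


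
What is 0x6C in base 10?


6C hex = 108 decimal

108


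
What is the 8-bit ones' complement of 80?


80 ^ 255 = 175

175


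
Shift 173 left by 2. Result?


0b10101101 << 2 = 0b1010110100 = 692

692


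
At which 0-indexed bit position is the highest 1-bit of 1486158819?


0b1011000100101001111101111100011. Highest set bit at position 30

30


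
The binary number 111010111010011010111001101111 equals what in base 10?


111010111010011010111001101111 in decimal = 988393071

988393071


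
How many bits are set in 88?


0b1011000 has 3 set bits

3


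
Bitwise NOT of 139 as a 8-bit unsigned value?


~0b10001011 = 0b1110100 = 116 (8-bit unsigned)

116


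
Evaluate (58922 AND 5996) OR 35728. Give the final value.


Step 1: 58922 & 5996 = 1576
Step 2: 1576 | 35728 = 36792

36792


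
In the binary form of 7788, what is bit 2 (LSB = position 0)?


0b1111001101100, position 2 = 1

1


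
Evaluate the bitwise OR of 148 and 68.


0b10010100 | 0b1000100 = 0b11010100 = 212

212


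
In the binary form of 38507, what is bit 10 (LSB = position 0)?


0b1001011001101011, position 10 = 1

1


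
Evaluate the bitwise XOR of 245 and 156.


0b11110101 ^ 0b10011100 = 0b1101001 = 105

105


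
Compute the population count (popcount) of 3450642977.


0b11001101101011001010001000100001 has 14 set bits

14


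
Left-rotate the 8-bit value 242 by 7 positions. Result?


Rotate 0b11110010 left by 7 (8-bit) = 0b1111001 = 121

121


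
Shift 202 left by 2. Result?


0b11001010 << 2 = 0b1100101000 = 808

808


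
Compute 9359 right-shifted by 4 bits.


0b10010010001111 >> 4 = 0b1001001000 = 584

584


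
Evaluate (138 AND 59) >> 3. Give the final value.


Step 1: 138 & 59 = 10
Step 2: 10 >> 3 = 1

1


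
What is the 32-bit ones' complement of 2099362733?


2099362733 ^ 4294967295 = 2195604562

2195604562


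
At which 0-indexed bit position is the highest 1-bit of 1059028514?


0b111111000111110111111000100010. Highest set bit at position 29

29


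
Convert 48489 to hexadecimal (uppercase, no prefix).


48489 = BD69 hex

BD69


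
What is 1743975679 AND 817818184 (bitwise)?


0b1100111111100101111010011111111 & 0b110000101111101110101001001000 = 0b100000101100101110000001001000 = 548593736

548593736


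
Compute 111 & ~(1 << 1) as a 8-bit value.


111 & ~(1 << 1) = 109

109


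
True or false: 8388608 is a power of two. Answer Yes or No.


0b100000000000000000000000. Only one bit set => Yes

Yes


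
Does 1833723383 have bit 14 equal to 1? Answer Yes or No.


0b1101101010011000110010111110111, bit 14 = 1. Yes

Yes


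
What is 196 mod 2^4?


196 & 15 = 4

4


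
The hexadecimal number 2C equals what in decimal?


2C hex = 44 decimal

44


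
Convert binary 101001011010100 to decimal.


101001011010100 in decimal = 21204

21204


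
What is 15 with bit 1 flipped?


15 ^ (1 << 1) = 15 ^ 2 = 13

13


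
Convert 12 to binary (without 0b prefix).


12 = 1100 in binary

1100


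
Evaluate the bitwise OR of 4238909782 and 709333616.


0b11111100101010001010000101010110 | 0b101010010001111001001001110000 = 0b11111110111011111011001101110110 = 4277121910

4277121910


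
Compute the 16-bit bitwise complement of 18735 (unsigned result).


~0b100100100101111 = 0b1011011011010000 = 46800 (16-bit unsigned)

46800


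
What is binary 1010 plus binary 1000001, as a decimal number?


1010 + 1000001 = 1001011 = 75

75


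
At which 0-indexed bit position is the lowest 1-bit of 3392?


0b110101000000. Lowest set bit at position 6

6


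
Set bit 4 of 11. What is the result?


11 | (1 << 4) = 11 | 16 = 27

27


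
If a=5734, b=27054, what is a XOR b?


5734 ^ 27054 = 32712

32712


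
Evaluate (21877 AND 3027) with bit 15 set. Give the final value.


Step 1: 21877 & 3027 = 337
Step 2: 337 | (1 << 15) = 337 | 32768 = 33105

33105


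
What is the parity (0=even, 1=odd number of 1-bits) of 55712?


0b1101100110100000 has 7 ones => parity 1

1


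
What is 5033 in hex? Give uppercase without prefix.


5033 = 13A9 hex

13A9


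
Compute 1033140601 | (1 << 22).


1033140601 | (1 << 22) = 1033140601 | 4194304 = 1037334905

1037334905


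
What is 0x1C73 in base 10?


1C73 hex = 7283 decimal

7283


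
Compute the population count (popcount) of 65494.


0b1111111111010110 has 13 set bits

13


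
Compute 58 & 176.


0b111010 & 0b10110000 = 0b110000 = 48

48


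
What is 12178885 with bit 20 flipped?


12178885 ^ (1 << 20) = 12178885 ^ 1048576 = 11130309

11130309


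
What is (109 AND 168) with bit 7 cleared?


Step 1: 109 & 168 = 40
Step 2: 40 & ~(1 << 7) = 40

40


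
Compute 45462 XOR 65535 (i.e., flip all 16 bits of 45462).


45462 ^ 65535 = 20073

20073


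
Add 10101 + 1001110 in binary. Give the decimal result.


10101 + 1001110 = 1100011 = 99

99


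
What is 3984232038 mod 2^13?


3984232038 & 8191 = 3686

3686


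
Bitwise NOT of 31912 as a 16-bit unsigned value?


~0b111110010101000 = 0b1000001101010111 = 33623 (16-bit unsigned)

33623


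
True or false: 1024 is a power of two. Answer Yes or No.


0b10000000000. Only one bit set => Yes

Yes


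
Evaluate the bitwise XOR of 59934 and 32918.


0b1110101000011110 ^ 0b1000000010010110 = 0b110101010001000 = 27272

27272


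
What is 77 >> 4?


0b1001101 >> 4 = 0b100 = 4

4


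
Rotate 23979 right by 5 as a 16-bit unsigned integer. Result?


Rotate 0b101110110101011 right by 5 (16-bit) = 0b101101011101101 = 23277

23277


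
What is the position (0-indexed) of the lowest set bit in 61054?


0b1110111001111110. Lowest set bit at position 1

1


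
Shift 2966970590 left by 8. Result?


0b10110000110110000110000011011110 << 8 = 0b1011000011011000011000001101111000000000 = 759544471040

759544471040


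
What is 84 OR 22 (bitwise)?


0b1010100 | 0b10110 = 0b1010110 = 86

86


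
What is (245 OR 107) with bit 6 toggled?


Step 1: 245 | 107 = 255
Step 2: 255 ^ (1 << 6) = 255 ^ 64 = 191

191


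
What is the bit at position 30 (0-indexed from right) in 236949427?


0b1110000111111000111110110011, position 30 = 0

0


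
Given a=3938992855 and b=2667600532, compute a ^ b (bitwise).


3938992855 ^ 2667600532 = 1976047683

1976047683


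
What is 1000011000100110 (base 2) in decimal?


1000011000100110 in decimal = 34342

34342


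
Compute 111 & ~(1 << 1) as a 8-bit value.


111 & ~(1 << 1) = 109

109


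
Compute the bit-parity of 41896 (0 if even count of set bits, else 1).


0b1010001110101000 has 7 ones => parity 1

1


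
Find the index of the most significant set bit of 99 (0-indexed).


0b1100011. Highest set bit at position 6

6


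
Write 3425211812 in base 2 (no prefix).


3425211812 = 11001100001010001001010110100100 in binary

11001100001010001001010110100100


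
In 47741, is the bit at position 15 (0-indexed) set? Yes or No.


0b1011101001111101, bit 15 = 1. Yes

Yes


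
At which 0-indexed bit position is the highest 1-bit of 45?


0b101101. Highest set bit at position 5

5


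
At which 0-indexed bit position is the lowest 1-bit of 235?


0b11101011. Lowest set bit at position 0

0


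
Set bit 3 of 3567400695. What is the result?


3567400695 | (1 << 3) = 3567400695 | 8 = 3567400703

3567400703


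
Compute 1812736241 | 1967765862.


0b1101100000011000010100011110001 | 0b1110101010010011011100101100110 = 0b1111101010011011011100111110111 = 2102245879

2102245879


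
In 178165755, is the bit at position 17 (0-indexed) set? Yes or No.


0b1010100111101001011111111011, bit 17 = 1. Yes

Yes


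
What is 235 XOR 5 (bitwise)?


0b11101011 ^ 0b101 = 0b11101110 = 238

238


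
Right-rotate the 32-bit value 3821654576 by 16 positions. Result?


Rotate 0b11100011110010011101001000110000 right by 16 (32-bit) = 0b11010010001100001110001111001001 = 3526419401

3526419401


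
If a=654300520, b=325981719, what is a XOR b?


654300520 ^ 325981719 = 898745215

898745215


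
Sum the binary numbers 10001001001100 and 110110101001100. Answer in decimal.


10001001001100 + 110110101001100 = 1000111110011000 = 36760

36760


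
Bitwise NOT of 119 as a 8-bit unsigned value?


~0b1110111 = 0b10001000 = 136 (8-bit unsigned)

136


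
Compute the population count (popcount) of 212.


0b11010100 has 4 set bits

4


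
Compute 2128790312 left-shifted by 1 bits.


0b1111110111000101100001100101000 << 1 = 0b11111101110001011000011001010000 = 4257580624

4257580624


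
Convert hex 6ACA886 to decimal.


6ACA886 hex = 111978630 decimal

111978630


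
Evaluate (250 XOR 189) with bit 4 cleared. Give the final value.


Step 1: 250 ^ 189 = 71
Step 2: 71 & ~(1 << 4) = 71

71


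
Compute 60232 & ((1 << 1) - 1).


60232 & 1 = 0

0


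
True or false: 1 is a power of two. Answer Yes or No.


0b1. Only one bit set => Yes

Yes


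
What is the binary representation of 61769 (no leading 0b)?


61769 = 1111000101001001 in binary

1111000101001001


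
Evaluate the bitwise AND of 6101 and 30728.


0b1011111010101 & 0b111100000001000 = 0b1000000000000 = 4096

4096


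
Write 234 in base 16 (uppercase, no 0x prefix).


234 = EA hex

EA


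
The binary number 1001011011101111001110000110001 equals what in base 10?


1001011011101111001110000110001 in decimal = 1266129969

1266129969


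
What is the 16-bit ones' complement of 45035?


45035 ^ 65535 = 20500

20500


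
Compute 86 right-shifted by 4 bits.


0b1010110 >> 4 = 0b101 = 5

5


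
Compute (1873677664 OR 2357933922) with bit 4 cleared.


Step 1: 1873677664 | 2357933922 = 4021239650
Step 2: 4021239650 & ~(1 << 4) = 4021239650

4021239650


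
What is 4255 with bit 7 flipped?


4255 ^ (1 << 7) = 4255 ^ 128 = 4127

4127


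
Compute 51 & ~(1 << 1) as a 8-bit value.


51 & ~(1 << 1) = 49

49


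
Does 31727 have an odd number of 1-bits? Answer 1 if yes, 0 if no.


0b111101111101111 has 13 ones => parity 1

1


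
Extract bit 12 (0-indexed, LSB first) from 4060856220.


0b11110010000010111011111110011100, position 12 = 1

1


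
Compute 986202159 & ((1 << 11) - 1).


986202159 & 2047 = 47

47


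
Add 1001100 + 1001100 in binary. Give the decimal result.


1001100 + 1001100 = 10011000 = 152

152


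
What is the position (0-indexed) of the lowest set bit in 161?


0b10100001. Lowest set bit at position 0

0


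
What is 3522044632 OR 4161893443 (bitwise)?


0b11010001111011100010001011011000 | 0b11111000000100010111010001000011 = 0b11111001111111110111011011011011 = 4194268891

4194268891


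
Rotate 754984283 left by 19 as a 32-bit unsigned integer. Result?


Rotate 0b101101000000000010010101011011 left by 19 (32-bit) = 0b101010110110010110100000000001 = 718891009

718891009


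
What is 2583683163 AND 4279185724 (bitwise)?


0b10011001111111111110000001011011 & 0b11111111000011110011000100111100 = 0b10011001000011110010000000011000 = 2567905304

2567905304


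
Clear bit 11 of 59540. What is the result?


59540 & ~(1 << 11) = 57492

57492


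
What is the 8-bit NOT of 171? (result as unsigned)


~0b10101011 = 0b1010100 = 84 (8-bit unsigned)

84


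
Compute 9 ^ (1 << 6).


9 ^ (1 << 6) = 9 ^ 64 = 73

73


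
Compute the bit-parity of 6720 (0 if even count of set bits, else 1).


0b1101001000000 has 4 ones => parity 0

0


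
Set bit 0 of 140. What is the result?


140 | (1 << 0) = 140 | 1 = 141

141


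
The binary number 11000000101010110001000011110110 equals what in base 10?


11000000101010110001000011110110 in decimal = 3232436470

3232436470


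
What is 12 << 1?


0b1100 << 1 = 0b11000 = 24

24


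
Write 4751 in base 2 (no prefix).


4751 = 1001010001111 in binary

1001010001111


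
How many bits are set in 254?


0b11111110 has 7 set bits

7


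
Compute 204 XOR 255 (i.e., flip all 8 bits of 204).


204 ^ 255 = 51

51


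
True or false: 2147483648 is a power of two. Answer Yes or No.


0b10000000000000000000000000000000. Only one bit set => Yes

Yes


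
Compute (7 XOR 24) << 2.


Step 1: 7 ^ 24 = 31
Step 2: 31 << 2 = 124

124


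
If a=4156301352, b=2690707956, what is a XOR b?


4156301352 ^ 2690707956 = 1474089436

1474089436


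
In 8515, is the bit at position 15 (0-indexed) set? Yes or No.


0b10000101000011, bit 15 = 0. No

No


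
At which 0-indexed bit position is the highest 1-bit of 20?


0b10100. Highest set bit at position 4

4


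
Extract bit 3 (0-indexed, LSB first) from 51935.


0b1100101011011111, position 3 = 1

1


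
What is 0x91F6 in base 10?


91F6 hex = 37366 decimal

37366


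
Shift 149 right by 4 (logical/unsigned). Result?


0b10010101 >> 4 = 0b1001 = 9

9


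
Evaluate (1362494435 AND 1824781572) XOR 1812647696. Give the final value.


Step 1: 1362494435 & 1824781572 = 1073873152
Step 2: 1073873152 ^ 1812647696 = 738774544

738774544


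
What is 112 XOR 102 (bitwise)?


0b1110000 ^ 0b1100110 = 0b10110 = 22

22


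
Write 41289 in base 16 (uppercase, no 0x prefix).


41289 = A149 hex

A149


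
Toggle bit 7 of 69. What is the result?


69 ^ (1 << 7) = 69 ^ 128 = 197

197


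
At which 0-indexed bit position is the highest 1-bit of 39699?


0b1001101100010011. Highest set bit at position 15

15


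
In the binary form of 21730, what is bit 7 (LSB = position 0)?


0b101010011100010, position 7 = 1

1


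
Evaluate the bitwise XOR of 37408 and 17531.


0b1001001000100000 ^ 0b100010001111011 = 0b1101011001011011 = 54875

54875


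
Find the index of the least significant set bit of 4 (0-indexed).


0b100. Lowest set bit at position 2

2


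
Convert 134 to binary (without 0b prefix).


134 = 10000110 in binary

10000110


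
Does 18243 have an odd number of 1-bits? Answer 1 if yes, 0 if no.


0b100011101000011 has 7 ones => parity 1

1


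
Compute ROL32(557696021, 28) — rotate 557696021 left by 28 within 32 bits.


Rotate 0b100001001111011100010000010101 left by 28 (32-bit) = 0b1010010000100111101110001000001 = 1377033281

1377033281


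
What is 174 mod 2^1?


174 & 1 = 0

0


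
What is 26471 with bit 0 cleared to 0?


26471 & ~(1 << 0) = 26470

26470


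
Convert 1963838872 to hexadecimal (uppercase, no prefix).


1963838872 = 750DCD98 hex

750DCD98


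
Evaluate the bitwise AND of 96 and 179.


0b1100000 & 0b10110011 = 0b100000 = 32

32


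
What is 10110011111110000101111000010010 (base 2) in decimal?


10110011111110000101111000010010 in decimal = 3019398674

3019398674


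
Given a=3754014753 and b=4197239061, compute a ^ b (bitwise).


3754014753 ^ 4197239061 = 636318004

636318004


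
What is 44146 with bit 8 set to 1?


44146 | (1 << 8) = 44146 | 256 = 44402

44402


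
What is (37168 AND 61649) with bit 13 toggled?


Step 1: 37168 & 61649 = 36880
Step 2: 36880 ^ (1 << 13) = 36880 ^ 8192 = 45072

45072


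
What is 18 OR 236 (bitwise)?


0b10010 | 0b11101100 = 0b11111110 = 254

254


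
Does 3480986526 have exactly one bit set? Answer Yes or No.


0b11001111011110111010001110011110. Multiple bits set => No

No


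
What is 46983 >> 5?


0b1011011110000111 >> 5 = 0b10110111100 = 1468

1468


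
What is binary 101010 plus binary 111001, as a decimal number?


101010 + 111001 = 1100011 = 99

99


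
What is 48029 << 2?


0b1011101110011101 << 2 = 0b101110111001110100 = 192116

192116


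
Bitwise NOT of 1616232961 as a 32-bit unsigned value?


~0b1100000010101011100001000000001 = 0b10011111101010100011110111111110 = 2678734334 (32-bit unsigned)

2678734334


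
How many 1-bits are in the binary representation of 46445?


0b1011010101101101 has 10 set bits

10


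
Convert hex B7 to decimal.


B7 hex = 183 decimal

183


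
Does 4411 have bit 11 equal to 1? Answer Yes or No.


0b1000100111011, bit 11 = 0. No

No


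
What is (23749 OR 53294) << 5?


Step 1: 23749 | 53294 = 56559
Step 2: 56559 << 5 = 1809888

1809888


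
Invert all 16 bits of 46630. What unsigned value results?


46630 ^ 65535 = 18905

18905


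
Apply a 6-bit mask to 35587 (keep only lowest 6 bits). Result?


35587 & 63 = 3

3


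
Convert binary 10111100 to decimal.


10111100 in decimal = 188

188


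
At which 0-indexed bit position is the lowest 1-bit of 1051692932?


0b111110101011111000111110000100. Lowest set bit at position 2

2


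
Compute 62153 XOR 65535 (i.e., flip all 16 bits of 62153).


62153 ^ 65535 = 3382

3382


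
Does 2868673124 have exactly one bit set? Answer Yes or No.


0b10101010111111000111101001100100. Multiple bits set => No

No


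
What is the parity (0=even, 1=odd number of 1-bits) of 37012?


0b1001000010010100 has 5 ones => parity 1

1


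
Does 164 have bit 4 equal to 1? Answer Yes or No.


0b10100100, bit 4 = 0. No

No


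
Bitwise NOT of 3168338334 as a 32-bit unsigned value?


~0b10111100110110010000000110011110 = 0b1000011001001101111111001100001 = 1126628961 (32-bit unsigned)

1126628961


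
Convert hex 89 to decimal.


89 hex = 137 decimal

137


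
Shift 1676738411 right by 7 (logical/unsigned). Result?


0b1100011111100001111111101101011 >> 7 = 0b110001111110000111111110 = 13099518

13099518


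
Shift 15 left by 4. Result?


0b1111 << 4 = 0b11110000 = 240

240


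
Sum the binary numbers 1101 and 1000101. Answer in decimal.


1101 + 1000101 = 1010010 = 82

82


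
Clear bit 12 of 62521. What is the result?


62521 & ~(1 << 12) = 58425

58425


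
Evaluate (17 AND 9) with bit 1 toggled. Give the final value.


Step 1: 17 & 9 = 1
Step 2: 1 ^ (1 << 1) = 1 ^ 2 = 3

3


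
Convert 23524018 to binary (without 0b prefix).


23524018 = 1011001101111001010110010 in binary

1011001101111001010110010


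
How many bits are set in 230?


0b11100110 has 5 set bits

5


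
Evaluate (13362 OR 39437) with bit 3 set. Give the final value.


Step 1: 13362 | 39437 = 48703
Step 2: 48703 | (1 << 3) = 48703 | 8 = 48703

48703


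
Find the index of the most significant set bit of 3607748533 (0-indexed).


0b11010111000010011101111110110101. Highest set bit at position 31

31


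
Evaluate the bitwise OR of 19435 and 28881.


0b100101111101011 | 0b111000011010001 = 0b111101111111011 = 31739

31739


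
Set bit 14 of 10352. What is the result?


10352 | (1 << 14) = 10352 | 16384 = 26736

26736


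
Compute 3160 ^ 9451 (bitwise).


0b110001011000 ^ 0b10010011101011 = 0b10100010110011 = 10419

10419


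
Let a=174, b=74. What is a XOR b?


174 ^ 74 = 228

228


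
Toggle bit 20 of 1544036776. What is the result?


1544036776 ^ (1 << 20) = 1544036776 ^ 1048576 = 1545085352

1545085352


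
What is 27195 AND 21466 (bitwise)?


0b110101000111011 & 0b101001111011010 = 0b100001000011010 = 16922

16922


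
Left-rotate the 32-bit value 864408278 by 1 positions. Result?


Rotate 0b110011100001011101001011010110 left by 1 (32-bit) = 0b1100111000010111010010110101100 = 1728816556

1728816556


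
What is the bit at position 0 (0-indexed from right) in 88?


0b1011000, position 0 = 0

0


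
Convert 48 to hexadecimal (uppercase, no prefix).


48 = 30 hex

30


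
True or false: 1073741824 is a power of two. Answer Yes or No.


0b1000000000000000000000000000000. Only one bit set => Yes

Yes


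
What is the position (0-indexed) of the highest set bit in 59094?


0b1110011011010110. Highest set bit at position 15

15


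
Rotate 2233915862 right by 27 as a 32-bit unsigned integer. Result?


Rotate 0b10000101001001101101100111010110 right by 27 (32-bit) = 0b10100100110110110011101011010000 = 2765830864

2765830864


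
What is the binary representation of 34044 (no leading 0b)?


34044 = 1000010011111100 in binary

1000010011111100


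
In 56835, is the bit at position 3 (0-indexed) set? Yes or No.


0b1101111000000011, bit 3 = 0. No

No


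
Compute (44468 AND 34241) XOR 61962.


Step 1: 44468 & 34241 = 34176
Step 2: 34176 ^ 61962 = 30602

30602


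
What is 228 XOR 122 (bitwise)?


0b11100100 ^ 0b1111010 = 0b10011110 = 158

158


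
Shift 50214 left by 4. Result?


0b1100010000100110 << 4 = 0b11000100001001100000 = 803424

803424


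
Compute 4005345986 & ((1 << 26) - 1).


4005345986 & 67108863 = 45923010

45923010


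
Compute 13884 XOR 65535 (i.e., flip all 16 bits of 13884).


13884 ^ 65535 = 51651

51651


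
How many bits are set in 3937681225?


0b11101010101101000011111101001001 has 18 set bits

18


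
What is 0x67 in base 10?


67 hex = 103 decimal

103


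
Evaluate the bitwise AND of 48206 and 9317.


0b1011110001001110 & 0b10010001100101 = 0b10010001000100 = 9284

9284


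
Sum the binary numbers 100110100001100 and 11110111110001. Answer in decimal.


100110100001100 + 11110111110001 = 1000101011111101 = 35581

35581


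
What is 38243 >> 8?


0b1001010101100011 >> 8 = 0b10010101 = 149

149


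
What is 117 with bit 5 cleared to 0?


117 & ~(1 << 5) = 85

85


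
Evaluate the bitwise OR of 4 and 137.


0b100 | 0b10001001 = 0b10001101 = 141

141


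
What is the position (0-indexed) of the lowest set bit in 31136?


0b111100110100000. Lowest set bit at position 5

5


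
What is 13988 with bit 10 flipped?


13988 ^ (1 << 10) = 13988 ^ 1024 = 12964

12964


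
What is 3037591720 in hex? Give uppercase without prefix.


3037591720 = B50DF8A8 hex

B50DF8A8


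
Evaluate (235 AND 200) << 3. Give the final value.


Step 1: 235 & 200 = 200
Step 2: 200 << 3 = 1600

1600


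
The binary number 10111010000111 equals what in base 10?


10111010000111 in decimal = 11911

11911


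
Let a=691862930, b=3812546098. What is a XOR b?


691862930 ^ 3812546098 = 3389139872

3389139872


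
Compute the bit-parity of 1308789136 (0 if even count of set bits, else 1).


0b1001110000000101000100110010000 has 10 ones => parity 0

0


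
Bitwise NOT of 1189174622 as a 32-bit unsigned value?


~0b1000110111000010101110101011110 = 0b10111001000111101010001010100001 = 3105792673 (32-bit unsigned)

3105792673


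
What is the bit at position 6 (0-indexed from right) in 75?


0b1001011, position 6 = 1

1


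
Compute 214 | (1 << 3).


214 | (1 << 3) = 214 | 8 = 222

222


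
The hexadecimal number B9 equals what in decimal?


B9 hex = 185 decimal

185


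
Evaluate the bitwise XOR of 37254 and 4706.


0b1001000110000110 ^ 0b1001001100010 = 0b1000001111100100 = 33764

33764


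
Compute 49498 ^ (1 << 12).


49498 ^ (1 << 12) = 49498 ^ 4096 = 53594

53594


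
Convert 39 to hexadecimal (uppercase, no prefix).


39 = 27 hex

27


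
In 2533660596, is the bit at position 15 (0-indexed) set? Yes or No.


0b10010111000001001001011110110100, bit 15 = 1. Yes

Yes


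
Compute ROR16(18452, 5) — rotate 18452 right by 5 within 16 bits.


Rotate 0b100100000010100 right by 5 (16-bit) = 0b1010001001000000 = 41536

41536


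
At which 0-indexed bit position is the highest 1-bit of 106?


0b1101010. Highest set bit at position 6

6


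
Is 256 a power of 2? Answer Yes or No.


0b100000000. Only one bit set => Yes

Yes


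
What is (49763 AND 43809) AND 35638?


Step 1: 49763 & 43809 = 33313
Step 2: 33313 & 35638 = 33312

33312


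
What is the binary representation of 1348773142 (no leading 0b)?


1348773142 = 1010000011001001010010100010110 in binary

1010000011001001010010100010110


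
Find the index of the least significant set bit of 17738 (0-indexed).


0b100010101001010. Lowest set bit at position 1

1


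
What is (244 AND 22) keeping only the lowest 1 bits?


Step 1: 244 & 22 = 20
Step 2: 20 & 1 = 0

0


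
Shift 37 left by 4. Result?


0b100101 << 4 = 0b1001010000 = 592

592


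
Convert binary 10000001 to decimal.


10000001 in decimal = 129

129


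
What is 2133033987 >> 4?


0b1111111001000111000010000000011 >> 4 = 0b111111100100011100001000000 = 133314624

133314624


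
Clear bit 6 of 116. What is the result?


116 & ~(1 << 6) = 52

52


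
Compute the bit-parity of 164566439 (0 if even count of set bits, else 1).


0b1001110011110001010110100111 has 16 ones => parity 0

0


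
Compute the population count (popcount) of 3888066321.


0b11100111101111110010111100010001 has 20 set bits

20


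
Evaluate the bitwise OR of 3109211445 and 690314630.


0b10111001010100101100110100110101 | 0b101001001001010101110110000110 = 0b10111001011101111101110110110111 = 3111640503

3111640503


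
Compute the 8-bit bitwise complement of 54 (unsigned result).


~0b110110 = 0b11001001 = 201 (8-bit unsigned)

201


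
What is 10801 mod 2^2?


10801 & 3 = 1

1


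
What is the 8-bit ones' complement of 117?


117 ^ 255 = 138

138


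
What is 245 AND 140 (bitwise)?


0b11110101 & 0b10001100 = 0b10000100 = 132

132


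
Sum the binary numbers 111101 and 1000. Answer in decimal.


111101 + 1000 = 1000101 = 69

69


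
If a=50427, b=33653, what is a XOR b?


50427 ^ 33653 = 18318

18318


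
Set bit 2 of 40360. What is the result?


40360 | (1 << 2) = 40360 | 4 = 40364

40364


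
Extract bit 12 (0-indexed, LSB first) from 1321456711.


0b1001110110000111101010001000111, position 12 = 1

1


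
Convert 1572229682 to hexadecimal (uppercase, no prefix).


1572229682 = 5DB65232 hex

5DB65232


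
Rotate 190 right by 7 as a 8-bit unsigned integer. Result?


Rotate 0b10111110 right by 7 (8-bit) = 0b1111101 = 125

125


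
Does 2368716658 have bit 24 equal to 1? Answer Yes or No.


0b10001101001011111011111101110010, bit 24 = 1. Yes

Yes


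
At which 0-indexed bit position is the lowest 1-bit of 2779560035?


0b10100101101011001011100001100011. Lowest set bit at position 0

0


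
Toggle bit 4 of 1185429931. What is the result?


1185429931 ^ (1 << 4) = 1185429931 ^ 16 = 1185429947

1185429947


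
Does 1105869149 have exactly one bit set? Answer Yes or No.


0b1000001111010100011100101011101. Multiple bits set => No

No


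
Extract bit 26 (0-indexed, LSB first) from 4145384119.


0b11110111000101011000101010110111, position 26 = 1

1


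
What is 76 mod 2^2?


76 & 3 = 0

0


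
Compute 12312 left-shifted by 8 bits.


0b11000000011000 << 8 = 0b1100000001100000000000 = 3151872

3151872


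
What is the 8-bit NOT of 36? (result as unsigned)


~0b100100 = 0b11011011 = 219 (8-bit unsigned)

219


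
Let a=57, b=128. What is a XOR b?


57 ^ 128 = 185

185


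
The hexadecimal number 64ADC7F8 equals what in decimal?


64ADC7F8 hex = 1689110520 decimal

1689110520


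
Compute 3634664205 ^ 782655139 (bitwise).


0b11011000101001001001001100001101 ^ 0b101110101001100101111010100011 = 0b11110110000000101100110110101110 = 4127378862

4127378862


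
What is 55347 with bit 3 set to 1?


55347 | (1 << 3) = 55347 | 8 = 55355

55355


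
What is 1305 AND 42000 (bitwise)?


0b10100011001 & 0b1010010000010000 = 0b10000010000 = 1040

1040


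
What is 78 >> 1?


0b1001110 >> 1 = 0b100111 = 39

39


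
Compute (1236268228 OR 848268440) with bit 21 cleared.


Step 1: 1236268228 | 848268440 = 2075131100
Step 2: 2075131100 & ~(1 << 21) = 2073033948

2073033948


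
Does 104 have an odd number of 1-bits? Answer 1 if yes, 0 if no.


0b1101000 has 3 ones => parity 1

1


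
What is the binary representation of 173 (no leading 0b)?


173 = 10101101 in binary

10101101


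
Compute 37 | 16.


0b100101 | 0b10000 = 0b110101 = 53

53


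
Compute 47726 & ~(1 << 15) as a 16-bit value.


47726 & ~(1 << 15) = 14958

14958


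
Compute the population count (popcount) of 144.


0b10010000 has 2 set bits

2


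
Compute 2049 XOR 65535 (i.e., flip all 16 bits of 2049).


2049 ^ 65535 = 63486

63486


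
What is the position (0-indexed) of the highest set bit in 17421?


0b100010000001101. Highest set bit at position 14

14


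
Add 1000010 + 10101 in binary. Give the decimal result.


1000010 + 10101 = 1010111 = 87

87


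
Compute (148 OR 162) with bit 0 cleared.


Step 1: 148 | 162 = 182
Step 2: 182 & ~(1 << 0) = 182

182


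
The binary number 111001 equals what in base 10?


111001 in decimal = 57

57


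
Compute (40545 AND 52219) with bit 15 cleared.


Step 1: 40545 & 52219 = 35425
Step 2: 35425 & ~(1 << 15) = 2657

2657


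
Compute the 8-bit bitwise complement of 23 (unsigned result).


~0b10111 = 0b11101000 = 232 (8-bit unsigned)

232


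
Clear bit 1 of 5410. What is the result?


5410 & ~(1 << 1) = 5408

5408


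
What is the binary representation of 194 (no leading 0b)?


194 = 11000010 in binary

11000010


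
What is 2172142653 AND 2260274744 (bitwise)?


0b10000001011110000100010000111101 & 0b10000110101110010000111000111000 = 0b10000000001110000000010000111000 = 2151154744

2151154744


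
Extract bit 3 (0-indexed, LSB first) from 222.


0b11011110, position 3 = 1

1


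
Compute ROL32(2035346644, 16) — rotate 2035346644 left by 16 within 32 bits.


Rotate 0b1111001010100001110110011010100 left by 16 (32-bit) = 0b11101100110101000111100101010000 = 3973347664

3973347664


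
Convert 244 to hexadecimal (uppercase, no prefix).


244 = F4 hex

F4


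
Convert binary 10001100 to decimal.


10001100 in decimal = 140

140


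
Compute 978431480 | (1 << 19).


978431480 | (1 << 19) = 978431480 | 524288 = 978955768

978955768


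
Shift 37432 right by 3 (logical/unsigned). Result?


0b1001001000111000 >> 3 = 0b1001001000111 = 4679

4679


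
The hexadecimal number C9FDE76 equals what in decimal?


C9FDE76 hex = 211803766 decimal

211803766


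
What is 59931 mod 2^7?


59931 & 127 = 27

27


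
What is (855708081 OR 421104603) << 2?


Step 1: 855708081 | 421104603 = 991534075
Step 2: 991534075 << 2 = 3966136300

3966136300


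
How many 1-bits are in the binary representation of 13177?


0b11001101111001 has 9 set bits

9


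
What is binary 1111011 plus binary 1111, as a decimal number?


1111011 + 1111 = 10001010 = 138

138


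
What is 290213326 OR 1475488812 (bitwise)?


0b10001010011000100110111001110 | 0b1010111111100100010110000101100 = 0b1010111111111100110110111101110 = 1476292078

1476292078
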